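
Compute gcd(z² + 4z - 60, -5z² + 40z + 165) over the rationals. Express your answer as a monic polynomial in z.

1

Apply the Euclidean algorithm:
  z² + 4z - 60 = (-1/5)(-5z² + 40z + 165) + (12z - 27)
  -5z² + 40z + 165 = (-(5/12)z + 115/48)(12z - 27) + (3675/16)
  12z - 27 = ((64/1225)z - 144/1225)(3675/16) + (0)
The last nonzero remainder is the constant 3675/16, so the polynomials are coprime and gcd = 1.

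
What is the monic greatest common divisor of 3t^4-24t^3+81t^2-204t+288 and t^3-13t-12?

t-4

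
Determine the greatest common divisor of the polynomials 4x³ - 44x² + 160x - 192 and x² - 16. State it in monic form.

Euclidean algorithm in ℚ[x]:
  4x³ - 44x² + 160x - 192 = (4x - 44)(x² - 16) + (224x - 896)
  x² - 16 = ((1/224)x + 1/56)(224x - 896) + (0)
Last nonzero remainder: 224x - 896. Dividing through by 224 gives the monic gcd x - 4.

x - 4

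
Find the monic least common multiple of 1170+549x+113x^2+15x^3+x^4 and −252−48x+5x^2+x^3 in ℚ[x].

−49140−24228x−4125x^2−194x^3+56x^4+14x^5+x^6

Euclidean algorithm in ℚ[x]:
  x^4+15x^3+113x^2+549x+1170 = (x+10)(x^3+5x^2−48x−252) + (111x^2+1281x+3690)
  x^3+5x^2−48x−252 = ((1/111)x−242/4107)(111x^2+1281x+3690) + (−(7888/1369)x−47328/1369)
  111x^2+1281x+3690 = (−(151959/7888)x−841935/7888)(−(7888/1369)x−47328/1369) + (0)
Last nonzero remainder: −(7888/1369)x−47328/1369. Dividing through by −7888/1369 gives the monic gcd x+6.
Then lcm(f, g) = f·g / gcd(f, g); expanding and making the result monic gives the answer.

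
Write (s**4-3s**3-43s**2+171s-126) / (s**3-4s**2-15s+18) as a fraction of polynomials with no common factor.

(s**2+4s-21)/(s+3)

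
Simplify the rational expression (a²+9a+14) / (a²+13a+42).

Apply the Euclidean algorithm:
  a²+9a+14 = (a²+13a+42) + (-4a-28)
  a²+13a+42 = (-(1/4)a-3/2)(-4a-28) + (0)
Last nonzero remainder: -4a-28. Dividing through by -4 gives the monic gcd a+7.
Cancel a+7 from numerator and denominator to get the reduced form.

(a+2)/(a+6)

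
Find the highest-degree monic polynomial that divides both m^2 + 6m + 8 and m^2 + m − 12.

m + 4

Repeated division with remainder:
  m^2 + 6m + 8 = (m^2 + m − 12) + (5m + 20)
  m^2 + m − 12 = ((1/5)m − 3/5)(5m + 20) + (0)
Last nonzero remainder: 5m + 20. Dividing through by 5 gives the monic gcd m + 4.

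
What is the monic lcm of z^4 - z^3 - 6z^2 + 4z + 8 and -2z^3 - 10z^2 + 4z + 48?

Euclidean algorithm in ℚ[z]:
  z^4 - z^3 - 6z^2 + 4z + 8 = (-(1/2)z + 3)(-2z^3 - 10z^2 + 4z + 48) + (26z^2 + 16z - 136)
  -2z^3 - 10z^2 + 4z + 48 = (-(1/13)z - 57/169)(26z^2 + 16z - 136) + (-(180/169)z + 360/169)
  26z^2 + 16z - 136 = (-(2197/90)z - 2873/45)(-(180/169)z + 360/169) + (0)
Last nonzero remainder: -(180/169)z + 360/169. Dividing through by -180/169 gives the monic gcd z - 2.
Then lcm(f, g) = f·g / gcd(f, g); expanding and making the result monic gives the answer.

z^6 + 6z^5 - z^4 - 50z^3 - 36z^2 + 104z + 96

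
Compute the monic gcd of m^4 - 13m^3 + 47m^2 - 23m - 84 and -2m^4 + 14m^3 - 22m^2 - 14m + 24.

Repeated division with remainder:
  m^4 - 13m^3 + 47m^2 - 23m - 84 = (-1/2)(-2m^4 + 14m^3 - 22m^2 - 14m + 24) + (-6m^3 + 36m^2 - 30m - 72)
  -2m^4 + 14m^3 - 22m^2 - 14m + 24 = ((1/3)m - 1/3)(-6m^3 + 36m^2 - 30m - 72) + (0)
Last nonzero remainder: -6m^3 + 36m^2 - 30m - 72. Dividing through by -6 gives the monic gcd m^3 - 6m^2 + 5m + 12.

m^3 - 6m^2 + 5m + 12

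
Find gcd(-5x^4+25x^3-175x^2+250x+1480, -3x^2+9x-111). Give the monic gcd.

x^2-3x+37

Euclidean algorithm in ℚ[x]:
  -5x^4+25x^3-175x^2+250x+1480 = ((5/3)x^2-(10/3)x-40/3)(-3x^2+9x-111) + (0)
Last nonzero remainder: -3x^2+9x-111. Dividing through by -3 gives the monic gcd x^2-3x+37.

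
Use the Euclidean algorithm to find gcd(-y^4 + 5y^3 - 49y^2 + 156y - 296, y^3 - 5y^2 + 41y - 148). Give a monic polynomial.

Euclidean algorithm in ℚ[y]:
  -y^4 + 5y^3 - 49y^2 + 156y - 296 = (-y)(y^3 - 5y^2 + 41y - 148) + (-8y^2 + 8y - 296)
  y^3 - 5y^2 + 41y - 148 = (-(1/8)y + 1/2)(-8y^2 + 8y - 296) + (0)
Last nonzero remainder: -8y^2 + 8y - 296. Dividing through by -8 gives the monic gcd y^2 - y + 37.

y^2 - y + 37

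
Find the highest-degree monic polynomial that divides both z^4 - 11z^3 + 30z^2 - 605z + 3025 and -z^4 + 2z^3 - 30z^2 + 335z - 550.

By polynomial division,
  z^4 - 11z^3 + 30z^2 - 605z + 3025 = (-1)(-z^4 + 2z^3 - 30z^2 + 335z - 550) + (-9z^3 - 270z + 2475)
  -z^4 + 2z^3 - 30z^2 + 335z - 550 = ((1/9)z - 2/9)(-9z^3 - 270z + 2475) + (0)
Last nonzero remainder: -9z^3 - 270z + 2475. Dividing through by -9 gives the monic gcd z^3 + 30z - 275.

z^3 + 30z - 275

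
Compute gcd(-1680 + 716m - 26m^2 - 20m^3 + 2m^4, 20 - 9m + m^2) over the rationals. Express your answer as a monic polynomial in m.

20 - 9m + m^2

Repeated division with remainder:
  2m^4 - 20m^3 - 26m^2 + 716m - 1680 = (2m^2 - 2m - 84)(m^2 - 9m + 20) + (0)
The last nonzero remainder m^2 - 9m + 20 is already monic.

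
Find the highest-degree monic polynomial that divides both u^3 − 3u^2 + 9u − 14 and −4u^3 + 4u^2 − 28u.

Euclidean algorithm in ℚ[u]:
  u^3 − 3u^2 + 9u − 14 = (−1/4)(−4u^3 + 4u^2 − 28u) + (−2u^2 + 2u − 14)
  −4u^3 + 4u^2 − 28u = (2u)(−2u^2 + 2u − 14) + (0)
Last nonzero remainder: −2u^2 + 2u − 14. Dividing through by −2 gives the monic gcd u^2 − u + 7.

u^2 − u + 7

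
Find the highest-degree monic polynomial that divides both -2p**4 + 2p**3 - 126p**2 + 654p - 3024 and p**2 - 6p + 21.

p**2 - 6p + 21

Apply the Euclidean algorithm:
  -2p**4 + 2p**3 - 126p**2 + 654p - 3024 = (-2p**2 - 10p - 144)(p**2 - 6p + 21) + (0)
The last nonzero remainder p**2 - 6p + 21 is already monic.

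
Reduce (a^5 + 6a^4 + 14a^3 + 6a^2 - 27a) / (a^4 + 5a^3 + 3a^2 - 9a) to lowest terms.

By polynomial division,
  a^5 + 6a^4 + 14a^3 + 6a^2 - 27a = (a + 1)(a^4 + 5a^3 + 3a^2 - 9a) + (6a^3 + 12a^2 - 18a)
  a^4 + 5a^3 + 3a^2 - 9a = ((1/6)a + 1/2)(6a^3 + 12a^2 - 18a) + (0)
Last nonzero remainder: 6a^3 + 12a^2 - 18a. Dividing through by 6 gives the monic gcd a^3 + 2a^2 - 3a.
Cancel a^3 + 2a^2 - 3a from numerator and denominator to get the reduced form.

(a^2 + 4a + 9)/(a + 3)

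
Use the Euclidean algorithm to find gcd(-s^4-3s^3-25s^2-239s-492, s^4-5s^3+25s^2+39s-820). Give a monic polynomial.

Repeated division with remainder:
  -s^4-3s^3-25s^2-239s-492 = (-1)(s^4-5s^3+25s^2+39s-820) + (-8s^3-200s-1312)
  s^4-5s^3+25s^2+39s-820 = (-(1/8)s+5/8)(-8s^3-200s-1312) + (0)
Last nonzero remainder: -8s^3-200s-1312. Dividing through by -8 gives the monic gcd s^3+25s+164.

s^3+25s+164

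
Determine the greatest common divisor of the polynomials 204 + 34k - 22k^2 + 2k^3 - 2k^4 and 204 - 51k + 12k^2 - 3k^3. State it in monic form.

17 + k^2

Apply the Euclidean algorithm:
  -2k^4 + 2k^3 - 22k^2 + 34k + 204 = ((2/3)k + 2)(-3k^3 + 12k^2 - 51k + 204) + (-12k^2 - 204)
  -3k^3 + 12k^2 - 51k + 204 = ((1/4)k - 1)(-12k^2 - 204) + (0)
Last nonzero remainder: -12k^2 - 204. Dividing through by -12 gives the monic gcd k^2 + 17.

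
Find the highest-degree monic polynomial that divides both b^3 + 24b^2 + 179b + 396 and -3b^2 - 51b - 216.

Euclidean algorithm in ℚ[b]:
  b^3 + 24b^2 + 179b + 396 = (-(1/3)b - 7/3)(-3b^2 - 51b - 216) + (-12b - 108)
  -3b^2 - 51b - 216 = ((1/4)b + 2)(-12b - 108) + (0)
Last nonzero remainder: -12b - 108. Dividing through by -12 gives the monic gcd b + 9.

b + 9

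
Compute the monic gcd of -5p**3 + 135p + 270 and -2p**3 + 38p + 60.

p + 3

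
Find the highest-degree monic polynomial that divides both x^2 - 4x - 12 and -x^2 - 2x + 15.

By polynomial division,
  x^2 - 4x - 12 = (-1)(-x^2 - 2x + 15) + (-6x + 3)
  -x^2 - 2x + 15 = ((1/6)x + 5/12)(-6x + 3) + (55/4)
  -6x + 3 = (-(24/55)x + 12/55)(55/4) + (0)
The last nonzero remainder is the constant 55/4, so the polynomials are coprime and gcd = 1.

1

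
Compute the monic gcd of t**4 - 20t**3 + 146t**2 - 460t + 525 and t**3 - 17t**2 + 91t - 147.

t**2 - 10t + 21

Euclidean algorithm in ℚ[t]:
  t**4 - 20t**3 + 146t**2 - 460t + 525 = (t - 3)(t**3 - 17t**2 + 91t - 147) + (4t**2 - 40t + 84)
  t**3 - 17t**2 + 91t - 147 = ((1/4)t - 7/4)(4t**2 - 40t + 84) + (0)
Last nonzero remainder: 4t**2 - 40t + 84. Dividing through by 4 gives the monic gcd t**2 - 10t + 21.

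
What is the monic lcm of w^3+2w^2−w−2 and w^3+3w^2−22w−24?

Apply the Euclidean algorithm:
  w^3+2w^2−w−2 = (w^3+3w^2−22w−24) + (−w^2+21w+22)
  w^3+3w^2−22w−24 = (−w−24)(−w^2+21w+22) + (504w+504)
  −w^2+21w+22 = (−(1/504)w+11/252)(504w+504) + (0)
Last nonzero remainder: 504w+504. Dividing through by 504 gives the monic gcd w+1.
Then lcm(f, g) = f·g / gcd(f, g); expanding and making the result monic gives the answer.

w^5+4w^4−21w^3−52w^2+20w+48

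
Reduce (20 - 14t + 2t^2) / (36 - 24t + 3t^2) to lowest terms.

(-10 + 2t)/(-18 + 3t)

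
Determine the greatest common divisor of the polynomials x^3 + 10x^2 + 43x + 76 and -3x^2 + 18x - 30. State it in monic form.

1

By polynomial division,
  x^3 + 10x^2 + 43x + 76 = (-(1/3)x - 16/3)(-3x^2 + 18x - 30) + (129x - 84)
  -3x^2 + 18x - 30 = (-(1/43)x + 230/1849)(129x - 84) + (-36150/1849)
  129x - 84 = (-(79507/12050)x + 25886/6025)(-36150/1849) + (0)
The last nonzero remainder is the constant -36150/1849, so the polynomials are coprime and gcd = 1.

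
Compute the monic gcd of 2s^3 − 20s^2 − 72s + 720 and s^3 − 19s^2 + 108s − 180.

By polynomial division,
  2s^3 − 20s^2 − 72s + 720 = (2)(s^3 − 19s^2 + 108s − 180) + (18s^2 − 288s + 1080)
  s^3 − 19s^2 + 108s − 180 = ((1/18)s − 1/6)(18s^2 − 288s + 1080) + (0)
Last nonzero remainder: 18s^2 − 288s + 1080. Dividing through by 18 gives the monic gcd s^2 − 16s + 60.

s^2 − 16s + 60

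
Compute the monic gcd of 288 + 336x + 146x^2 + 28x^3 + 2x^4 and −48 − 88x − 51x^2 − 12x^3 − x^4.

By polynomial division,
  2x^4 + 28x^3 + 146x^2 + 336x + 288 = (−2)(−x^4 − 12x^3 − 51x^2 − 88x − 48) + (4x^3 + 44x^2 + 160x + 192)
  −x^4 − 12x^3 − 51x^2 − 88x − 48 = (−(1/4)x − 1/4)(4x^3 + 44x^2 + 160x + 192) + (0)
Last nonzero remainder: 4x^3 + 44x^2 + 160x + 192. Dividing through by 4 gives the monic gcd x^3 + 11x^2 + 40x + 48.

48 + 40x + 11x^2 + x^3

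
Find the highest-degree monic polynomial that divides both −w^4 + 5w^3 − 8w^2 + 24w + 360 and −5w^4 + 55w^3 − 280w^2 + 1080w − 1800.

Apply the Euclidean algorithm:
  −w^4 + 5w^3 − 8w^2 + 24w + 360 = (1/5)(−5w^4 + 55w^3 − 280w^2 + 1080w − 1800) + (−6w^3 + 48w^2 − 192w + 720)
  −5w^4 + 55w^3 − 280w^2 + 1080w − 1800 = ((5/6)w − 5/2)(−6w^3 + 48w^2 − 192w + 720) + (0)
Last nonzero remainder: −6w^3 + 48w^2 − 192w + 720. Dividing through by −6 gives the monic gcd w^3 − 8w^2 + 32w − 120.

w^3 − 8w^2 + 32w − 120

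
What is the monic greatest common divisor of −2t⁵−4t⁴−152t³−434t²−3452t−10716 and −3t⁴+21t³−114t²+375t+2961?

Apply the Euclidean algorithm:
  −2t⁵−4t⁴−152t³−434t²−3452t−10716 = ((2/3)t+6)(−3t⁴+21t³−114t²+375t+2961) + (−202t³−7676t−28482)
  −3t⁴+21t³−114t²+375t+2961 = ((3/202)t−21/202)(−202t³−7676t−28482) + (0)
Last nonzero remainder: −202t³−7676t−28482. Dividing through by −202 gives the monic gcd t³+38t+141.

t³+38t+141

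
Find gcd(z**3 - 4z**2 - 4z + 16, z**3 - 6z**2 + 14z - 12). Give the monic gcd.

Repeated division with remainder:
  z**3 - 4z**2 - 4z + 16 = (z**3 - 6z**2 + 14z - 12) + (2z**2 - 18z + 28)
  z**3 - 6z**2 + 14z - 12 = ((1/2)z + 3/2)(2z**2 - 18z + 28) + (27z - 54)
  2z**2 - 18z + 28 = ((2/27)z - 14/27)(27z - 54) + (0)
Last nonzero remainder: 27z - 54. Dividing through by 27 gives the monic gcd z - 2.

z - 2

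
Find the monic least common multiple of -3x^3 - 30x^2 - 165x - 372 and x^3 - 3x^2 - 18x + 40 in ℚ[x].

Repeated division with remainder:
  -3x^3 - 30x^2 - 165x - 372 = (-3)(x^3 - 3x^2 - 18x + 40) + (-39x^2 - 219x - 252)
  x^3 - 3x^2 - 18x + 40 = (-(1/39)x + 112/507)(-39x^2 - 219x - 252) + ((4042/169)x + 16168/169)
  -39x^2 - 219x - 252 = (-(6591/4042)x - 10647/4042)((4042/169)x + 16168/169) + (0)
Last nonzero remainder: (4042/169)x + 16168/169. Dividing through by 4042/169 gives the monic gcd x + 4.
Then lcm(f, g) = f·g / gcd(f, g); expanding and making the result monic gives the answer.

x^5 + 3x^4 - 5x^3 - 161x^2 - 318x + 1240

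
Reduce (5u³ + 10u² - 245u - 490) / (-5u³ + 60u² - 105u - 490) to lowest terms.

(-u - 7)/(u - 7)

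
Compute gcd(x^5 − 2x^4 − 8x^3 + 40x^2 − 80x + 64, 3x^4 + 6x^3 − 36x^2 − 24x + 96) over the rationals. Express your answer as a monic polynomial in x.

Euclidean algorithm in ℚ[x]:
  x^5 − 2x^4 − 8x^3 + 40x^2 − 80x + 64 = ((1/3)x − 4/3)(3x^4 + 6x^3 − 36x^2 − 24x + 96) + (12x^3 − 144x + 192)
  3x^4 + 6x^3 − 36x^2 − 24x + 96 = ((1/4)x + 1/2)(12x^3 − 144x + 192) + (0)
Last nonzero remainder: 12x^3 − 144x + 192. Dividing through by 12 gives the monic gcd x^3 − 12x + 16.

x^3 − 12x + 16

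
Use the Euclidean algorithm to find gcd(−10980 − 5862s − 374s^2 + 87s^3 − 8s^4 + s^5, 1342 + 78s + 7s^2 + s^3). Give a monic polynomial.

By polynomial division,
  s^5 − 8s^4 + 87s^3 − 374s^2 − 5862s − 10980 = (s^2 − 15s + 114)(s^3 + 7s^2 + 78s + 1342) + (−1344s^2 + 5376s − 163968)
  s^3 + 7s^2 + 78s + 1342 = (−(1/1344)s − 11/1344)(−1344s^2 + 5376s − 163968) + (0)
Last nonzero remainder: −1344s^2 + 5376s − 163968. Dividing through by −1344 gives the monic gcd s^2 − 4s + 122.

122 − 4s + s^2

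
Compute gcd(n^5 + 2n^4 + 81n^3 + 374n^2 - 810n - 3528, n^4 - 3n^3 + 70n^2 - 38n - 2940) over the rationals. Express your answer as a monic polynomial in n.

Repeated division with remainder:
  n^5 + 2n^4 + 81n^3 + 374n^2 - 810n - 3528 = (n + 5)(n^4 - 3n^3 + 70n^2 - 38n - 2940) + (26n^3 + 62n^2 + 2320n + 11172)
  n^4 - 3n^3 + 70n^2 - 38n - 2940 = ((1/26)n - 35/169)(26n^3 + 62n^2 + 2320n + 11172) + (-(1080/169)n^2 + (2160/169)n - 105840/169)
  26n^3 + 62n^2 + 2320n + 11172 = (-(2197/540)n - 3211/180)(-(1080/169)n^2 + (2160/169)n - 105840/169) + (0)
Last nonzero remainder: -(1080/169)n^2 + (2160/169)n - 105840/169. Dividing through by -1080/169 gives the monic gcd n^2 - 2n + 98.

n^2 - 2n + 98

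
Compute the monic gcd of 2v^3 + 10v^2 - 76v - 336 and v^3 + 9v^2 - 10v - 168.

v + 7

By polynomial division,
  2v^3 + 10v^2 - 76v - 336 = (2)(v^3 + 9v^2 - 10v - 168) + (-8v^2 - 56v)
  v^3 + 9v^2 - 10v - 168 = (-(1/8)v - 1/4)(-8v^2 - 56v) + (-24v - 168)
  -8v^2 - 56v = ((1/3)v)(-24v - 168) + (0)
Last nonzero remainder: -24v - 168. Dividing through by -24 gives the monic gcd v + 7.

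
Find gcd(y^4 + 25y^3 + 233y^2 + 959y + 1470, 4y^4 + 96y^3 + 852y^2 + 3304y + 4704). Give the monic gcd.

y^3 + 20y^2 + 133y + 294

Repeated division with remainder:
  y^4 + 25y^3 + 233y^2 + 959y + 1470 = (1/4)(4y^4 + 96y^3 + 852y^2 + 3304y + 4704) + (y^3 + 20y^2 + 133y + 294)
  4y^4 + 96y^3 + 852y^2 + 3304y + 4704 = (4y + 16)(y^3 + 20y^2 + 133y + 294) + (0)
The last nonzero remainder y^3 + 20y^2 + 133y + 294 is already monic.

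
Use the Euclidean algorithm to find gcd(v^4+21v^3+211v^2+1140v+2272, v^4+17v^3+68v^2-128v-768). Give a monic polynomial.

v^2+12v+32

Euclidean algorithm in ℚ[v]:
  v^4+21v^3+211v^2+1140v+2272 = (v^4+17v^3+68v^2-128v-768) + (4v^3+143v^2+1268v+3040)
  v^4+17v^3+68v^2-128v-768 = ((1/4)v-75/16)(4v^3+143v^2+1268v+3040) + ((6741/16)v^2+(20223/4)v+13482)
  4v^3+143v^2+1268v+3040 = ((64/6741)v+1520/6741)((6741/16)v^2+(20223/4)v+13482) + (0)
Last nonzero remainder: (6741/16)v^2+(20223/4)v+13482. Dividing through by 6741/16 gives the monic gcd v^2+12v+32.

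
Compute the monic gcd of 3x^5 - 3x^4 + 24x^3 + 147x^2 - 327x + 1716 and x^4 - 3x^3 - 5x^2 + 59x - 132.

x^3 - 5x + 44

Euclidean algorithm in ℚ[x]:
  3x^5 - 3x^4 + 24x^3 + 147x^2 - 327x + 1716 = (3x + 6)(x^4 - 3x^3 - 5x^2 + 59x - 132) + (57x^3 - 285x + 2508)
  x^4 - 3x^3 - 5x^2 + 59x - 132 = ((1/57)x - 1/19)(57x^3 - 285x + 2508) + (0)
Last nonzero remainder: 57x^3 - 285x + 2508. Dividing through by 57 gives the monic gcd x^3 - 5x + 44.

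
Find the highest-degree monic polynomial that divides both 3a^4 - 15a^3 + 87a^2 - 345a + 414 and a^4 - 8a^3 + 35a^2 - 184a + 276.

Apply the Euclidean algorithm:
  3a^4 - 15a^3 + 87a^2 - 345a + 414 = (3)(a^4 - 8a^3 + 35a^2 - 184a + 276) + (9a^3 - 18a^2 + 207a - 414)
  a^4 - 8a^3 + 35a^2 - 184a + 276 = ((1/9)a - 2/3)(9a^3 - 18a^2 + 207a - 414) + (0)
Last nonzero remainder: 9a^3 - 18a^2 + 207a - 414. Dividing through by 9 gives the monic gcd a^3 - 2a^2 + 23a - 46.

a^3 - 2a^2 + 23a - 46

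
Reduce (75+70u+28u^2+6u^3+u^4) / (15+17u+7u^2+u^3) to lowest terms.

Repeated division with remainder:
  u^4+6u^3+28u^2+70u+75 = (u-1)(u^3+7u^2+17u+15) + (18u^2+72u+90)
  u^3+7u^2+17u+15 = ((1/18)u+1/6)(18u^2+72u+90) + (0)
Last nonzero remainder: 18u^2+72u+90. Dividing through by 18 gives the monic gcd u^2+4u+5.
Cancel u^2+4u+5 from numerator and denominator to get the reduced form.

(15+2u+u^2)/(3+u)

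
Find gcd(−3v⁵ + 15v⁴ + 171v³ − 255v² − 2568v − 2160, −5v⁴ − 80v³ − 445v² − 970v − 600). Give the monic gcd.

Repeated division with remainder:
  −3v⁵ + 15v⁴ + 171v³ − 255v² − 2568v − 2160 = ((3/5)v − 63/5)(−5v⁴ − 80v³ − 445v² − 970v − 600) + (−570v³ − 5280v² − 14430v − 9720)
  −5v⁴ − 80v³ − 445v² − 970v − 600 = ((1/114)v + 64/1083)(−570v³ − 5280v² − 14430v − 9720) + (−(2310/361)v² − (11550/361)v − 9240/361)
  −570v³ − 5280v² − 14430v − 9720 = ((6859/77)v + 29241/77)(−(2310/361)v² − (11550/361)v − 9240/361) + (0)
Last nonzero remainder: −(2310/361)v² − (11550/361)v − 9240/361. Dividing through by −2310/361 gives the monic gcd v² + 5v + 4.

v² + 5v + 4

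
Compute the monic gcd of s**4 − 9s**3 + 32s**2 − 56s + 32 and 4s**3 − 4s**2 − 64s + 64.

By polynomial division,
  s**4 − 9s**3 + 32s**2 − 56s + 32 = ((1/4)s − 2)(4s**3 − 4s**2 − 64s + 64) + (40s**2 − 200s + 160)
  4s**3 − 4s**2 − 64s + 64 = ((1/10)s + 2/5)(40s**2 − 200s + 160) + (0)
Last nonzero remainder: 40s**2 − 200s + 160. Dividing through by 40 gives the monic gcd s**2 − 5s + 4.

s**2 − 5s + 4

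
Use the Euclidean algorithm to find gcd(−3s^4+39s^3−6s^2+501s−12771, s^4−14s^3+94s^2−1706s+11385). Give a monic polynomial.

s^2−20s+99

Repeated division with remainder:
  −3s^4+39s^3−6s^2+501s−12771 = (−3)(s^4−14s^3+94s^2−1706s+11385) + (−3s^3+276s^2−4617s+21384)
  s^4−14s^3+94s^2−1706s+11385 = (−(1/3)s−26)(−3s^3+276s^2−4617s+21384) + (5731s^2−114620s+567369)
  −3s^3+276s^2−4617s+21384 = (−(3/5731)s+216/5731)(5731s^2−114620s+567369) + (0)
Last nonzero remainder: 5731s^2−114620s+567369. Dividing through by 5731 gives the monic gcd s^2−20s+99.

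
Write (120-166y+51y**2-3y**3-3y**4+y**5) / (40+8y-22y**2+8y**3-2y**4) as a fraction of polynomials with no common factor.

(-12+13y-y**3)/(-4-2y+2y**2)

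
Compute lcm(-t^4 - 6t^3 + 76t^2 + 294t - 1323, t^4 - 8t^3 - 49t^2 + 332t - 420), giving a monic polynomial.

t^6 - 6t^5 - 128t^4 + 738t^3 + 3331t^2 - 21756t + 26460

Repeated division with remainder:
  -t^4 - 6t^3 + 76t^2 + 294t - 1323 = (-1)(t^4 - 8t^3 - 49t^2 + 332t - 420) + (-14t^3 + 27t^2 + 626t - 1743)
  t^4 - 8t^3 - 49t^2 + 332t - 420 = (-(1/14)t + 85/196)(-14t^3 + 27t^2 + 626t - 1743) + (-(3135/196)t^2 - (3135/49)t + 9405/28)
  -14t^3 + 27t^2 + 626t - 1743 = ((2744/3135)t - 16268/3135)(-(3135/196)t^2 - (3135/49)t + 9405/28) + (0)
Last nonzero remainder: -(3135/196)t^2 - (3135/49)t + 9405/28. Dividing through by -3135/196 gives the monic gcd t^2 + 4t - 21.
Then lcm(f, g) = f·g / gcd(f, g); expanding and making the result monic gives the answer.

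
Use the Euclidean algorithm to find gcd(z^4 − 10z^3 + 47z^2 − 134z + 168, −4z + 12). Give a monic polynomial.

z − 3

Euclidean algorithm in ℚ[z]:
  z^4 − 10z^3 + 47z^2 − 134z + 168 = (−(1/4)z^3 + (7/4)z^2 − (13/2)z + 14)(−4z + 12) + (0)
Last nonzero remainder: −4z + 12. Dividing through by −4 gives the monic gcd z − 3.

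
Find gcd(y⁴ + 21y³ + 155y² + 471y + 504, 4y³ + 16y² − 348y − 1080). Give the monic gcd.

y + 3

Euclidean algorithm in ℚ[y]:
  y⁴ + 21y³ + 155y² + 471y + 504 = ((1/4)y + 17/4)(4y³ + 16y² − 348y − 1080) + (174y² + 2220y + 5094)
  4y³ + 16y² − 348y − 1080 = ((2/87)y − 508/2523)(174y² + 2220y + 5094) + (−(15232/841)y − 45696/841)
  174y² + 2220y + 5094 = (−(73167/7616)y − 714009/7616)(−(15232/841)y − 45696/841) + (0)
Last nonzero remainder: −(15232/841)y − 45696/841. Dividing through by −15232/841 gives the monic gcd y + 3.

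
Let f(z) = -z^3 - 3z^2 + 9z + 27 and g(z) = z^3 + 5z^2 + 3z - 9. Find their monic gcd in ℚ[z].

z^2 + 6z + 9

Apply the Euclidean algorithm:
  -z^3 - 3z^2 + 9z + 27 = (-1)(z^3 + 5z^2 + 3z - 9) + (2z^2 + 12z + 18)
  z^3 + 5z^2 + 3z - 9 = ((1/2)z - 1/2)(2z^2 + 12z + 18) + (0)
Last nonzero remainder: 2z^2 + 12z + 18. Dividing through by 2 gives the monic gcd z^2 + 6z + 9.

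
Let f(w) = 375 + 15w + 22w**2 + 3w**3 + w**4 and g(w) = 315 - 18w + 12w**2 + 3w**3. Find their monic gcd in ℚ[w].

15 - 3w + w**2

Repeated division with remainder:
  w**4 + 3w**3 + 22w**2 + 15w + 375 = ((1/3)w - 1/3)(3w**3 + 12w**2 - 18w + 315) + (32w**2 - 96w + 480)
  3w**3 + 12w**2 - 18w + 315 = ((3/32)w + 21/32)(32w**2 - 96w + 480) + (0)
Last nonzero remainder: 32w**2 - 96w + 480. Dividing through by 32 gives the monic gcd w**2 - 3w + 15.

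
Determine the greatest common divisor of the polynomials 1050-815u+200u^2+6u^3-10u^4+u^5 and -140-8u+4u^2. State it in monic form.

-35-2u+u^2

Euclidean algorithm in ℚ[u]:
  u^5-10u^4+6u^3+200u^2-815u+1050 = ((1/4)u^3-2u^2+(25/4)u-15/2)(4u^2-8u-140) + (0)
Last nonzero remainder: 4u^2-8u-140. Dividing through by 4 gives the monic gcd u^2-2u-35.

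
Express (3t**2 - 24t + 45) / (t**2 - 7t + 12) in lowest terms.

By polynomial division,
  3t**2 - 24t + 45 = (3)(t**2 - 7t + 12) + (-3t + 9)
  t**2 - 7t + 12 = (-(1/3)t + 4/3)(-3t + 9) + (0)
Last nonzero remainder: -3t + 9. Dividing through by -3 gives the monic gcd t - 3.
Cancel t - 3 from numerator and denominator to get the reduced form.

(3t - 15)/(t - 4)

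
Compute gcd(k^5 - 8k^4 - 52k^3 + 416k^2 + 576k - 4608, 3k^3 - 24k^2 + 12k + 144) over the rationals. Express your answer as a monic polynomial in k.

Repeated division with remainder:
  k^5 - 8k^4 - 52k^3 + 416k^2 + 576k - 4608 = ((1/3)k^2 - 56/3)(3k^3 - 24k^2 + 12k + 144) + (-80k^2 + 800k - 1920)
  3k^3 - 24k^2 + 12k + 144 = (-(3/80)k - 3/40)(-80k^2 + 800k - 1920) + (0)
Last nonzero remainder: -80k^2 + 800k - 1920. Dividing through by -80 gives the monic gcd k^2 - 10k + 24.

k^2 - 10k + 24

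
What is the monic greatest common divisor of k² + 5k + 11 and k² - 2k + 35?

1

Repeated division with remainder:
  k² + 5k + 11 = (k² - 2k + 35) + (7k - 24)
  k² - 2k + 35 = ((1/7)k + 10/49)(7k - 24) + (1955/49)
  7k - 24 = ((343/1955)k - 1176/1955)(1955/49) + (0)
The last nonzero remainder is the constant 1955/49, so the polynomials are coprime and gcd = 1.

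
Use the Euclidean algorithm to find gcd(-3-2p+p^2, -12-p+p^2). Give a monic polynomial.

Repeated division with remainder:
  p^2-2p-3 = (p^2-p-12) + (-p+9)
  p^2-p-12 = (-p-8)(-p+9) + (60)
  -p+9 = (-(1/60)p+3/20)(60) + (0)
The last nonzero remainder is the constant 60, so the polynomials are coprime and gcd = 1.

1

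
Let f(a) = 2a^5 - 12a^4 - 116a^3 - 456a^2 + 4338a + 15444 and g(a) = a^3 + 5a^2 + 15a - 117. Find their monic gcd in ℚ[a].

a^2 + 8a + 39

Euclidean algorithm in ℚ[a]:
  2a^5 - 12a^4 - 116a^3 - 456a^2 + 4338a + 15444 = (2a^2 - 22a - 36)(a^3 + 5a^2 + 15a - 117) + (288a^2 + 2304a + 11232)
  a^3 + 5a^2 + 15a - 117 = ((1/288)a - 1/96)(288a^2 + 2304a + 11232) + (0)
Last nonzero remainder: 288a^2 + 2304a + 11232. Dividing through by 288 gives the monic gcd a^2 + 8a + 39.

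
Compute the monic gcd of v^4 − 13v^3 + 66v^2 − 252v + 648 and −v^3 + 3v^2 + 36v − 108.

By polynomial division,
  v^4 − 13v^3 + 66v^2 − 252v + 648 = (−v + 10)(−v^3 + 3v^2 + 36v − 108) + (72v^2 − 720v + 1728)
  −v^3 + 3v^2 + 36v − 108 = (−(1/72)v − 7/72)(72v^2 − 720v + 1728) + (−10v + 60)
  72v^2 − 720v + 1728 = (−(36/5)v + 144/5)(−10v + 60) + (0)
Last nonzero remainder: −10v + 60. Dividing through by −10 gives the monic gcd v − 6.

v − 6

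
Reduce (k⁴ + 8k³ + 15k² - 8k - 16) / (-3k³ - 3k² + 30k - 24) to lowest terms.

Repeated division with remainder:
  k⁴ + 8k³ + 15k² - 8k - 16 = (-(1/3)k - 7/3)(-3k³ - 3k² + 30k - 24) + (18k² + 54k - 72)
  -3k³ - 3k² + 30k - 24 = (-(1/6)k + 1/3)(18k² + 54k - 72) + (0)
Last nonzero remainder: 18k² + 54k - 72. Dividing through by 18 gives the monic gcd k² + 3k - 4.
Cancel k² + 3k - 4 from numerator and denominator to get the reduced form.

(-k² - 5k - 4)/(3k - 6)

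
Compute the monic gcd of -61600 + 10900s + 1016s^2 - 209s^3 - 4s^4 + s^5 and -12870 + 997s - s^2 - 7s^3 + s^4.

-110 + s + s^2

Euclidean algorithm in ℚ[s]:
  s^5 - 4s^4 - 209s^3 + 1016s^2 + 10900s - 61600 = (s + 3)(s^4 - 7s^3 - s^2 + 997s - 12870) + (-187s^3 + 22s^2 + 20779s - 22990)
  s^4 - 7s^3 - s^2 + 997s - 12870 = (-(1/187)s + 117/3179)(-187s^3 + 22s^2 + 20779s - 22990) + ((31590/289)s^2 + (31590/289)s - 3474900/289)
  -187s^3 + 22s^2 + 20779s - 22990 = (-(54043/31590)s + 60401/31590)((31590/289)s^2 + (31590/289)s - 3474900/289) + (0)
Last nonzero remainder: (31590/289)s^2 + (31590/289)s - 3474900/289. Dividing through by 31590/289 gives the monic gcd s^2 + s - 110.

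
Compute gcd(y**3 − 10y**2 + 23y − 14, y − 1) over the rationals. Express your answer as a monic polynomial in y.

Apply the Euclidean algorithm:
  y**3 − 10y**2 + 23y − 14 = (y**2 − 9y + 14)(y − 1) + (0)
The last nonzero remainder y − 1 is already monic.

y − 1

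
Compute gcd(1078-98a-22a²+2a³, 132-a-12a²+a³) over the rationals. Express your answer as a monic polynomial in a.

-11+a

Apply the Euclidean algorithm:
  2a³-22a²-98a+1078 = (2)(a³-12a²-a+132) + (2a²-96a+814)
  a³-12a²-a+132 = ((1/2)a+18)(2a²-96a+814) + (1320a-14520)
  2a²-96a+814 = ((1/660)a-37/660)(1320a-14520) + (0)
Last nonzero remainder: 1320a-14520. Dividing through by 1320 gives the monic gcd a-11.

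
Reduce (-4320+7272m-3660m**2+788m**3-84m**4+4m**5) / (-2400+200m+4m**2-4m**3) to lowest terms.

Apply the Euclidean algorithm:
  4m**5-84m**4+788m**3-3660m**2+7272m-4320 = (-m**2+20m-227)(-4m**3+4m**2+200m-2400) + (-9152m**2+100672m-549120)
  -4m**3+4m**2+200m-2400 = ((1/2288)m+5/1144)(-9152m**2+100672m-549120) + (0)
Last nonzero remainder: -9152m**2+100672m-549120. Dividing through by -9152 gives the monic gcd m**2-11m+60.
Cancel m**2-11m+60 from numerator and denominator to get the reduced form.

(18-27m+10m**2-m**3)/(10+m)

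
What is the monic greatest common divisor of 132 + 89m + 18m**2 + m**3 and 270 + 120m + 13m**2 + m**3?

Apply the Euclidean algorithm:
  m**3 + 18m**2 + 89m + 132 = (m**3 + 13m**2 + 120m + 270) + (5m**2 - 31m - 138)
  m**3 + 13m**2 + 120m + 270 = ((1/5)m + 96/25)(5m**2 - 31m - 138) + ((6666/25)m + 19998/25)
  5m**2 - 31m - 138 = ((125/6666)m - 575/3333)((6666/25)m + 19998/25) + (0)
Last nonzero remainder: (6666/25)m + 19998/25. Dividing through by 6666/25 gives the monic gcd m + 3.

3 + m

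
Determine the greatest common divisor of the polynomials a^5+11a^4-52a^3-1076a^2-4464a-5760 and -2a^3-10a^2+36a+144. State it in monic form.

Euclidean algorithm in ℚ[a]:
  a^5+11a^4-52a^3-1076a^2-4464a-5760 = (-(1/2)a^2-3a+32)(-2a^3-10a^2+36a+144) + (-576a^2-5184a-10368)
  -2a^3-10a^2+36a+144 = ((1/288)a-1/72)(-576a^2-5184a-10368) + (0)
Last nonzero remainder: -576a^2-5184a-10368. Dividing through by -576 gives the monic gcd a^2+9a+18.

a^2+9a+18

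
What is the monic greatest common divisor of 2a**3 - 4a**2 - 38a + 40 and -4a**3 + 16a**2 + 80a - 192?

By polynomial division,
  2a**3 - 4a**2 - 38a + 40 = (-1/2)(-4a**3 + 16a**2 + 80a - 192) + (4a**2 + 2a - 56)
  -4a**3 + 16a**2 + 80a - 192 = (-a + 9/2)(4a**2 + 2a - 56) + (15a + 60)
  4a**2 + 2a - 56 = ((4/15)a - 14/15)(15a + 60) + (0)
Last nonzero remainder: 15a + 60. Dividing through by 15 gives the monic gcd a + 4.

a + 4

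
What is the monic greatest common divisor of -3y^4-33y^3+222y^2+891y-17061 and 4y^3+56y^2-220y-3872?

y^2+22y+121

Apply the Euclidean algorithm:
  -3y^4-33y^3+222y^2+891y-17061 = (-(3/4)y+9/4)(4y^3+56y^2-220y-3872) + (-69y^2-1518y-8349)
  4y^3+56y^2-220y-3872 = (-(4/69)y+32/69)(-69y^2-1518y-8349) + (0)
Last nonzero remainder: -69y^2-1518y-8349. Dividing through by -69 gives the monic gcd y^2+22y+121.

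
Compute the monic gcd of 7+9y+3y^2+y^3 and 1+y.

1+y

Repeated division with remainder:
  y^3+3y^2+9y+7 = (y^2+2y+7)(y+1) + (0)
The last nonzero remainder y+1 is already monic.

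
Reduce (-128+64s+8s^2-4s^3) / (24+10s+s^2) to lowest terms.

(-32+24s-4s^2)/(6+s)

By polynomial division,
  -4s^3+8s^2+64s-128 = (-4s+48)(s^2+10s+24) + (-320s-1280)
  s^2+10s+24 = (-(1/320)s-3/160)(-320s-1280) + (0)
Last nonzero remainder: -320s-1280. Dividing through by -320 gives the monic gcd s+4.
Cancel s+4 from numerator and denominator to get the reduced form.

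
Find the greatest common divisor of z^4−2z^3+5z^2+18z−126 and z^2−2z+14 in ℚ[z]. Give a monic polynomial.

z^2−2z+14

Apply the Euclidean algorithm:
  z^4−2z^3+5z^2+18z−126 = (z^2−9)(z^2−2z+14) + (0)
The last nonzero remainder z^2−2z+14 is already monic.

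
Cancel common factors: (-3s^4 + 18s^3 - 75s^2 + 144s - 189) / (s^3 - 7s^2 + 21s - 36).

(-3s^2 + 9s - 21)/(s - 4)

Euclidean algorithm in ℚ[s]:
  -3s^4 + 18s^3 - 75s^2 + 144s - 189 = (-3s - 3)(s^3 - 7s^2 + 21s - 36) + (-33s^2 + 99s - 297)
  s^3 - 7s^2 + 21s - 36 = (-(1/33)s + 4/33)(-33s^2 + 99s - 297) + (0)
Last nonzero remainder: -33s^2 + 99s - 297. Dividing through by -33 gives the monic gcd s^2 - 3s + 9.
Cancel s^2 - 3s + 9 from numerator and denominator to get the reduced form.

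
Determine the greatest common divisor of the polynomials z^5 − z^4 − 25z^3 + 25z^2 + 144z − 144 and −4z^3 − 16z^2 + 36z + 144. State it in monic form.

z^3 + 4z^2 − 9z − 36

Repeated division with remainder:
  z^5 − z^4 − 25z^3 + 25z^2 + 144z − 144 = (−(1/4)z^2 + (5/4)z − 1)(−4z^3 − 16z^2 + 36z + 144) + (0)
Last nonzero remainder: −4z^3 − 16z^2 + 36z + 144. Dividing through by −4 gives the monic gcd z^3 + 4z^2 − 9z − 36.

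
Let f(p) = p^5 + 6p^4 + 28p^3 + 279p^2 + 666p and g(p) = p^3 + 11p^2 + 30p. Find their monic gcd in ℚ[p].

Euclidean algorithm in ℚ[p]:
  p^5 + 6p^4 + 28p^3 + 279p^2 + 666p = (p^2 − 5p + 53)(p^3 + 11p^2 + 30p) + (−154p^2 − 924p)
  p^3 + 11p^2 + 30p = (−(1/154)p − 5/154)(−154p^2 − 924p) + (0)
Last nonzero remainder: −154p^2 − 924p. Dividing through by −154 gives the monic gcd p^2 + 6p.

p^2 + 6p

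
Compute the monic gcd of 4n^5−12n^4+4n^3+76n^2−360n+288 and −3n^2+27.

Euclidean algorithm in ℚ[n]:
  4n^5−12n^4+4n^3+76n^2−360n+288 = (−(4/3)n^3+4n^2−(40/3)n+32/3)(−3n^2+27) + (0)
Last nonzero remainder: −3n^2+27. Dividing through by −3 gives the monic gcd n^2−9.

n^2−9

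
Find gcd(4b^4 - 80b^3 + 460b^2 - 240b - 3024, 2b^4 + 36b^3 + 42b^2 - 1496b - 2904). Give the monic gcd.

Apply the Euclidean algorithm:
  4b^4 - 80b^3 + 460b^2 - 240b - 3024 = (2)(2b^4 + 36b^3 + 42b^2 - 1496b - 2904) + (-152b^3 + 376b^2 + 2752b + 2784)
  2b^4 + 36b^3 + 42b^2 - 1496b - 2904 = (-(1/76)b - 389/1444)(-152b^3 + 376b^2 + 2752b + 2784) + ((64800/361)b^2 - (259200/361)b - 777600/361)
  -152b^3 + 376b^2 + 2752b + 2784 = (-(6859/8100)b - 10469/8100)((64800/361)b^2 - (259200/361)b - 777600/361) + (0)
Last nonzero remainder: (64800/361)b^2 - (259200/361)b - 777600/361. Dividing through by 64800/361 gives the monic gcd b^2 - 4b - 12.

b^2 - 4b - 12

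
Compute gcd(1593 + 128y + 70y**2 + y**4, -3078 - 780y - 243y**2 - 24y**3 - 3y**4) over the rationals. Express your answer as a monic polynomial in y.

Repeated division with remainder:
  y**4 + 70y**2 + 128y + 1593 = (-1/3)(-3y**4 - 24y**3 - 243y**2 - 780y - 3078) + (-8y**3 - 11y**2 - 132y + 567)
  -3y**4 - 24y**3 - 243y**2 - 780y - 3078 = ((3/8)y + 159/64)(-8y**3 - 11y**2 - 132y + 567) + (-(10635/64)y**2 - (10635/16)y - 287145/64)
  -8y**3 - 11y**2 - 132y + 567 = ((512/10635)y - 448/3545)(-(10635/64)y**2 - (10635/16)y - 287145/64) + (0)
Last nonzero remainder: -(10635/64)y**2 - (10635/16)y - 287145/64. Dividing through by -10635/64 gives the monic gcd y**2 + 4y + 27.

27 + 4y + y**2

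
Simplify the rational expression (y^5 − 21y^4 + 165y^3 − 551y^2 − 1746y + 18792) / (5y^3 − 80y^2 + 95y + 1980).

(y^3 − 16y^2 + 121y − 522)/(5y − 55)

Euclidean algorithm in ℚ[y]:
  y^5 − 21y^4 + 165y^3 − 551y^2 − 1746y + 18792 = ((1/5)y^2 − y + 66/5)(5y^3 − 80y^2 + 95y + 1980) + (204y^2 − 1020y − 7344)
  5y^3 − 80y^2 + 95y + 1980 = ((5/204)y − 55/204)(204y^2 − 1020y − 7344) + (0)
Last nonzero remainder: 204y^2 − 1020y − 7344. Dividing through by 204 gives the monic gcd y^2 − 5y − 36.
Cancel y^2 − 5y − 36 from numerator and denominator to get the reduced form.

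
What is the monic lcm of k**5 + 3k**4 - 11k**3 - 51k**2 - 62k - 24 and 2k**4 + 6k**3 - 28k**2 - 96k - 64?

k**6 + 7k**5 + k**4 - 95k**3 - 266k**2 - 272k - 96

Euclidean algorithm in ℚ[k]:
  k**5 + 3k**4 - 11k**3 - 51k**2 - 62k - 24 = ((1/2)k)(2k**4 + 6k**3 - 28k**2 - 96k - 64) + (3k**3 - 3k**2 - 30k - 24)
  2k**4 + 6k**3 - 28k**2 - 96k - 64 = ((2/3)k + 8/3)(3k**3 - 3k**2 - 30k - 24) + (0)
Last nonzero remainder: 3k**3 - 3k**2 - 30k - 24. Dividing through by 3 gives the monic gcd k**3 - k**2 - 10k - 8.
Then lcm(f, g) = f·g / gcd(f, g); expanding and making the result monic gives the answer.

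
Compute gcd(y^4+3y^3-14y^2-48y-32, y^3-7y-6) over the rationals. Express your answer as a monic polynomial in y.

y^2+3y+2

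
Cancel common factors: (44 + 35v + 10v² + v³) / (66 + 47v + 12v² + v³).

By polynomial division,
  v³ + 10v² + 35v + 44 = (v³ + 12v² + 47v + 66) + (-2v² - 12v - 22)
  v³ + 12v² + 47v + 66 = (-(1/2)v - 3)(-2v² - 12v - 22) + (0)
Last nonzero remainder: -2v² - 12v - 22. Dividing through by -2 gives the monic gcd v² + 6v + 11.
Cancel v² + 6v + 11 from numerator and denominator to get the reduced form.

(4 + v)/(6 + v)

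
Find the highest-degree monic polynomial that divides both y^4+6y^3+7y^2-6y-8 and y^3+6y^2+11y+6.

y^2+3y+2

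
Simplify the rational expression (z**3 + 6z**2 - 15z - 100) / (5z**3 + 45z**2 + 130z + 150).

(z**2 + z - 20)/(5z**2 + 20z + 30)

By polynomial division,
  z**3 + 6z**2 - 15z - 100 = (1/5)(5z**3 + 45z**2 + 130z + 150) + (-3z**2 - 41z - 130)
  5z**3 + 45z**2 + 130z + 150 = (-(5/3)z + 70/9)(-3z**2 - 41z - 130) + ((2090/9)z + 10450/9)
  -3z**2 - 41z - 130 = (-(27/2090)z - 117/1045)((2090/9)z + 10450/9) + (0)
Last nonzero remainder: (2090/9)z + 10450/9. Dividing through by 2090/9 gives the monic gcd z + 5.
Cancel z + 5 from numerator and denominator to get the reduced form.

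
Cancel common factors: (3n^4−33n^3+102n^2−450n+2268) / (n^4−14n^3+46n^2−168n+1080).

(3n−21)/(n−10)

By polynomial division,
  3n^4−33n^3+102n^2−450n+2268 = (3)(n^4−14n^3+46n^2−168n+1080) + (9n^3−36n^2+54n−972)
  n^4−14n^3+46n^2−168n+1080 = ((1/9)n−10/9)(9n^3−36n^2+54n−972) + (0)
Last nonzero remainder: 9n^3−36n^2+54n−972. Dividing through by 9 gives the monic gcd n^3−4n^2+6n−108.
Cancel n^3−4n^2+6n−108 from numerator and denominator to get the reduced form.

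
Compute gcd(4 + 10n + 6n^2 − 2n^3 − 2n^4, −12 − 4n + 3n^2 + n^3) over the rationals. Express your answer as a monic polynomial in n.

By polynomial division,
  −2n^4 − 2n^3 + 6n^2 + 10n + 4 = (−2n + 4)(n^3 + 3n^2 − 4n − 12) + (−14n^2 + 2n + 52)
  n^3 + 3n^2 − 4n − 12 = (−(1/14)n − 11/49)(−14n^2 + 2n + 52) + ((8/49)n − 16/49)
  −14n^2 + 2n + 52 = (−(343/4)n − 637/4)((8/49)n − 16/49) + (0)
Last nonzero remainder: (8/49)n − 16/49. Dividing through by 8/49 gives the monic gcd n − 2.

−2 + n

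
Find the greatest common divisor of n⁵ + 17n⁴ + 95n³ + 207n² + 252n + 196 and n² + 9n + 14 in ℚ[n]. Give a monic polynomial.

n² + 9n + 14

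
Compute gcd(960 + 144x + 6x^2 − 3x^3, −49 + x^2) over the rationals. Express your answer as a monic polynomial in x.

By polynomial division,
  −3x^3 + 6x^2 + 144x + 960 = (−3x + 6)(x^2 − 49) + (−3x + 1254)
  x^2 − 49 = (−(1/3)x − 418/3)(−3x + 1254) + (174675)
  −3x + 1254 = (−(1/58225)x + 418/58225)(174675) + (0)
The last nonzero remainder is the constant 174675, so the polynomials are coprime and gcd = 1.

1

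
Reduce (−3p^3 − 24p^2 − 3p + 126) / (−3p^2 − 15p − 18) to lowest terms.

(p^2 + 5p − 14)/(p + 2)

Repeated division with remainder:
  −3p^3 − 24p^2 − 3p + 126 = (p + 3)(−3p^2 − 15p − 18) + (60p + 180)
  −3p^2 − 15p − 18 = (−(1/20)p − 1/10)(60p + 180) + (0)
Last nonzero remainder: 60p + 180. Dividing through by 60 gives the monic gcd p + 3.
Cancel p + 3 from numerator and denominator to get the reduced form.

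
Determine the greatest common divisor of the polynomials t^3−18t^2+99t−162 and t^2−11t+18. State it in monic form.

By polynomial division,
  t^3−18t^2+99t−162 = (t−7)(t^2−11t+18) + (4t−36)
  t^2−11t+18 = ((1/4)t−1/2)(4t−36) + (0)
Last nonzero remainder: 4t−36. Dividing through by 4 gives the monic gcd t−9.

t−9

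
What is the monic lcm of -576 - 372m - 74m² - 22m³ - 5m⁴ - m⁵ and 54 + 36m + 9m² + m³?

1728 + 1692m + 594m² + 140m³ + 37m⁴ + 8m⁵ + m⁶

Euclidean algorithm in ℚ[m]:
  -m⁵ - 5m⁴ - 22m³ - 74m² - 372m - 576 = (-m² + 4m - 22)(m³ + 9m² + 36m + 54) + (34m² + 204m + 612)
  m³ + 9m² + 36m + 54 = ((1/34)m + 3/34)(34m² + 204m + 612) + (0)
Last nonzero remainder: 34m² + 204m + 612. Dividing through by 34 gives the monic gcd m² + 6m + 18.
Then lcm(f, g) = f·g / gcd(f, g); expanding and making the result monic gives the answer.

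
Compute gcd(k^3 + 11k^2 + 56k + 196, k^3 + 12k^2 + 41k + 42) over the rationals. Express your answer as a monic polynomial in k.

Apply the Euclidean algorithm:
  k^3 + 11k^2 + 56k + 196 = (k^3 + 12k^2 + 41k + 42) + (−k^2 + 15k + 154)
  k^3 + 12k^2 + 41k + 42 = (−k − 27)(−k^2 + 15k + 154) + (600k + 4200)
  −k^2 + 15k + 154 = (−(1/600)k + 11/300)(600k + 4200) + (0)
Last nonzero remainder: 600k + 4200. Dividing through by 600 gives the monic gcd k + 7.

k + 7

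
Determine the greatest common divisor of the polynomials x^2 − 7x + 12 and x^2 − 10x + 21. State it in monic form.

x − 3

By polynomial division,
  x^2 − 7x + 12 = (x^2 − 10x + 21) + (3x − 9)
  x^2 − 10x + 21 = ((1/3)x − 7/3)(3x − 9) + (0)
Last nonzero remainder: 3x − 9. Dividing through by 3 gives the monic gcd x − 3.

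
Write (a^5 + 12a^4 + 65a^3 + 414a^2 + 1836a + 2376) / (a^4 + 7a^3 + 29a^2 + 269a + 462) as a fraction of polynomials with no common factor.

(a^2 + 12a + 36)/(a + 7)

Repeated division with remainder:
  a^5 + 12a^4 + 65a^3 + 414a^2 + 1836a + 2376 = (a + 5)(a^4 + 7a^3 + 29a^2 + 269a + 462) + (a^3 + 29a + 66)
  a^4 + 7a^3 + 29a^2 + 269a + 462 = (a + 7)(a^3 + 29a + 66) + (0)
The last nonzero remainder a^3 + 29a + 66 is already monic.
Cancel a^3 + 29a + 66 from numerator and denominator to get the reduced form.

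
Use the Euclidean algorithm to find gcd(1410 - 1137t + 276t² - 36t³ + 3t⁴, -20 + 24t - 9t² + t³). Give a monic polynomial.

Repeated division with remainder:
  3t⁴ - 36t³ + 276t² - 1137t + 1410 = (3t - 9)(t³ - 9t² + 24t - 20) + (123t² - 861t + 1230)
  t³ - 9t² + 24t - 20 = ((1/123)t - 2/123)(123t² - 861t + 1230) + (0)
Last nonzero remainder: 123t² - 861t + 1230. Dividing through by 123 gives the monic gcd t² - 7t + 10.

10 - 7t + t²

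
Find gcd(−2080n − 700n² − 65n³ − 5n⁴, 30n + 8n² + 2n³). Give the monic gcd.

n

Apply the Euclidean algorithm:
  −5n⁴ − 65n³ − 700n² − 2080n = (−(5/2)n − 45/2)(2n³ + 8n² + 30n) + (−445n² − 1405n)
  2n³ + 8n² + 30n = (−(2/445)n − 30/7921)(−445n² − 1405n) + ((195480/7921)n)
  −445n² − 1405n = (−(704969/39096)n − 2225801/39096)((195480/7921)n) + (0)
Last nonzero remainder: (195480/7921)n. Dividing through by 195480/7921 gives the monic gcd n.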